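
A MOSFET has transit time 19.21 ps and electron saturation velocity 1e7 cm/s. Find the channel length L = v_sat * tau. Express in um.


Step 1: tau in seconds = 19.21 ps * 1e-12 = 1.9210e-11 s
Step 2: L = v_sat * tau = 1e7 * 1.9210e-11 = 1.9210e-04 cm
Step 3: L in um = 1.9210e-04 * 1e4 = 1.921 um

1.921


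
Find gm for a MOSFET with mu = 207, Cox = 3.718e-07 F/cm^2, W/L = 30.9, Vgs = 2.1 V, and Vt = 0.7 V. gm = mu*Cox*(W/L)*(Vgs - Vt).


Step 1: Vov = Vgs - Vt = 2.1 - 0.7 = 1.4 V
Step 2: gm = mu * Cox * (W/L) * Vov
Step 3: gm = 207 * 3.718e-07 * 30.9 * 1.4 = 3.33e-03 S

3.33e-03


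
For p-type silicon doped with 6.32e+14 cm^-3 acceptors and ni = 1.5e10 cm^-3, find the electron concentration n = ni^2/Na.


Step 1: Majority hole concentration p ≈ Na = 6.32e+14 cm^-3
Step 2: n = ni^2 / Na = (1.5e10)^2 / 6.32e+14
Step 3: n = 3.56e+05 cm^-3

3.56e+05


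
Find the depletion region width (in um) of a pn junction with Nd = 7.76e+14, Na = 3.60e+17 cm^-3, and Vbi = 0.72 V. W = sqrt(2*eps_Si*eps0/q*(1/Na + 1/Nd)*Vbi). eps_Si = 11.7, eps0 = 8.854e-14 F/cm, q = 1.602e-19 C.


Step 1: 1/Na + 1/Nd = 1/3.60e+17 + 1/7.76e+14 = 1.29144e-15
Step 2: 2*eps*eps0/q = 2*11.7*8.854e-14/1.602e-19 = 1.293281e+07
Step 3: W^2 = 1.293281e+07 * 1.29144e-15 * 0.72 = 1.20254e-08
Step 4: W = sqrt(1.20254e-08) = 1.097e-04 cm = 1.097 um

1.097


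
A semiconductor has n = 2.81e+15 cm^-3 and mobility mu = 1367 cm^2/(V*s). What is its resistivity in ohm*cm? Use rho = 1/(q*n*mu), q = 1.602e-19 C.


Step 1: sigma = q * n * mu = 1.602e-19 * 2.81e+15 * 1367 = 6.15371e-01 S/cm
Step 2: rho = 1 / sigma = 1 / 6.15371e-01 = 1.625 ohm*cm

1.625


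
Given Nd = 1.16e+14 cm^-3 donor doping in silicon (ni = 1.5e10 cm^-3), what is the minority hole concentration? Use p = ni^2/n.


Step 1: Since Nd >> ni, n ≈ Nd = 1.16e+14 cm^-3
Step 2: p = ni^2 / n = (1.5e10)^2 / 1.16e+14
Step 3: p = 2.25e20 / 1.16e+14 = 1.94e+06 cm^-3

1.94e+06


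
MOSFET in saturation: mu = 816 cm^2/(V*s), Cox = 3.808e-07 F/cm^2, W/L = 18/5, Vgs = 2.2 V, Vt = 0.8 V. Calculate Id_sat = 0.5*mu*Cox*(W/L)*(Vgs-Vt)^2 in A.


Step 1: Overdrive voltage Vov = Vgs - Vt = 2.2 - 0.8 = 1.4 V
Step 2: W/L = 18/5 = 3.6
Step 3: Id = 0.5 * 816 * 3.808e-07 * 3.6 * 1.4^2
Step 4: Id = 1.10e-03 A

1.10e-03


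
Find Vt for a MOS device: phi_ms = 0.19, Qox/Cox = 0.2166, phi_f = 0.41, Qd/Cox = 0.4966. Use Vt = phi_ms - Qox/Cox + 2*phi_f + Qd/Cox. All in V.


Step 1: Vt = phi_ms - Qox/Cox + 2*phi_f + Qd/Cox
Step 2: Vt = 0.19 - 0.2166 + 2*0.41 + 0.4966
Step 3: Vt = 0.19 - 0.2166 + 0.82 + 0.4966
Step 4: Vt = 1.29 V

1.29


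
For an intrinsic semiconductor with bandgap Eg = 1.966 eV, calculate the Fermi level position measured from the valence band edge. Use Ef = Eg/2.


Step 1: For an intrinsic semiconductor, the Fermi level sits at midgap.
Step 2: Ef = Eg / 2 = 1.966 / 2 = 0.983 eV

0.983


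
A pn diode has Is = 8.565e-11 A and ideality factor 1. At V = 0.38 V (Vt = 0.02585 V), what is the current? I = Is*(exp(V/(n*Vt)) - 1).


Step 1: V/(n*Vt) = 0.38/(1*0.02585) = 14.7002
Step 2: exp(14.7002) = 2.4222e+06
Step 3: I = 8.565e-11 * (2.4222e+06 - 1) = 2.07e-04 A

2.07e-04


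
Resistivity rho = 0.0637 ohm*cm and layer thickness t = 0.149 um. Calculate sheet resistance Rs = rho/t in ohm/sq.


Step 1: Convert thickness to cm: t = 0.149 um = 1.4900e-05 cm
Step 2: Rs = rho / t = 0.0637 / 1.4900e-05
Step 3: Rs = 4275.2 ohm/sq

4275.2


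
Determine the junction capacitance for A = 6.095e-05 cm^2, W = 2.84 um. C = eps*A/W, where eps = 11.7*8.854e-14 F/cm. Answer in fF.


Step 1: eps_Si = 11.7 * 8.854e-14 = 1.035918e-12 F/cm
Step 2: W in cm = 2.84 * 1e-4 = 2.84e-04 cm
Step 3: C = 1.035918e-12 * 6.095e-05 / 2.84e-04 = 2.223211e-13 F
Step 4: C = 222.32 fF

222.32


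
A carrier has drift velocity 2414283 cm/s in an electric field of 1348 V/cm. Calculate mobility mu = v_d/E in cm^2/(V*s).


Step 1: mu = v_d / E
Step 2: mu = 2414283 / 1348
Step 3: mu = 1791.01 cm^2/(V*s)

1791.01


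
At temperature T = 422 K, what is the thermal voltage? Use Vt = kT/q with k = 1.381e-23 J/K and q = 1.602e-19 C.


Step 1: kT = 1.381e-23 * 422 = 5.82782e-21 J
Step 2: Vt = kT/q = 5.82782e-21 / 1.602e-19
Step 3: Vt = 0.03638 V

0.03638


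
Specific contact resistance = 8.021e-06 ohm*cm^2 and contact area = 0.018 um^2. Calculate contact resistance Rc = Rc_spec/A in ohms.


Step 1: Convert area to cm^2: 0.018 um^2 = 1.8000e-10 cm^2
Step 2: Rc = Rc_spec / A = 8.021e-06 / 1.8000e-10
Step 3: Rc = 4.46e+04 ohms

4.46e+04


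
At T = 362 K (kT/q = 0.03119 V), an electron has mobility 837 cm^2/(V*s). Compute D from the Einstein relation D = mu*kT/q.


Step 1: D = mu * (kT/q)
Step 2: D = 837 * 0.03119
Step 3: D = 26.11 cm^2/s

26.11


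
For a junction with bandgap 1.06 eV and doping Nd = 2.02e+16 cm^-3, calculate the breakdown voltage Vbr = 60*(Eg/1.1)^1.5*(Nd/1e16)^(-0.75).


Step 1: Eg/1.1 = 1.06/1.1 = 0.963636
Step 2: (Eg/1.1)^1.5 = 0.963636^1.5 = 0.945953
Step 3: (Nd/1e16)^(-0.75) = (2.02)^(-0.75) = 0.590183
Step 4: Vbr = 60 * 0.945953 * 0.590183 = 33.5 V

33.5


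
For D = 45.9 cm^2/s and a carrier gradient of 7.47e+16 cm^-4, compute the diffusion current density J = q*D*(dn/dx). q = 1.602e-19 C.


Step 1: J = q * D * (dn/dx)
Step 2: J = 1.602e-19 * 45.9 * 7.47e+16
Step 3: J = 5.49e-01 A/cm^2

5.49e-01


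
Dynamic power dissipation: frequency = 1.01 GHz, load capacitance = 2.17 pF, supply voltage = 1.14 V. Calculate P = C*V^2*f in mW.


Step 1: V^2 = 1.14^2 = 1.2996 V^2
Step 2: P = C*V^2*f = 2.17e-12 F * 1.2996 * 1.01e9 Hz
Step 3: P = 2.84833332e-03 W
Step 4: P = 2.848 mW

2.848


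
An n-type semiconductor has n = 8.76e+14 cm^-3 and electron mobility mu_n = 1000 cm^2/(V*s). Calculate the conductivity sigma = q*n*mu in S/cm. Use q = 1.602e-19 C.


Step 1: sigma = q * n * mu
Step 2: sigma = 1.602e-19 * 8.76e+14 * 1000
Step 3: sigma = 1.403e-01 S/cm

1.403e-01


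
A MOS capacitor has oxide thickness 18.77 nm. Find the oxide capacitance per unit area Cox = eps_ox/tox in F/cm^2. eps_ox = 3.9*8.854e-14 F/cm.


Step 1: eps_ox = 3.9 * 8.854e-14 = 3.45306e-13 F/cm
Step 2: tox in cm = 18.77 nm * 1e-7 = 1.8770e-06 cm
Step 3: Cox = 3.45306e-13 / 1.8770e-06 = 1.84e-07 F/cm^2

1.84e-07


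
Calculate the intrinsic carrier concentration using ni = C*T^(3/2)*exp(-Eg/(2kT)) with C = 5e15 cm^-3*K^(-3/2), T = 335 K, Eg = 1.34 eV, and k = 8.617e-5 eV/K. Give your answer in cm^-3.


Step 1: Compute kT = 8.617e-5 * 335 = 0.02886695 eV
Step 2: Exponent = -Eg/(2kT) = -1.34/(2*0.02886695) = -23.20993
Step 3: T^(3/2) = 335^1.5 = 6131.51
Step 4: ni = 5e15 * 6131.51 * exp(-23.20993) = 2.55e+09 cm^-3

2.55e+09


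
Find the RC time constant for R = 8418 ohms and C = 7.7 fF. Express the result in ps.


Step 1: tau = R * C
Step 2: tau = 8418 * 7.7 fF = 8418 * 7.7e-15 F
Step 3: tau = 6.48186e-11 s = 64.8186 ps

64.8186


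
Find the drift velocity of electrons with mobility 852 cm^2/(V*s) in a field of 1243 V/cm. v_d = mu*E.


Step 1: v_d = mu * E
Step 2: v_d = 852 * 1243 = 1059036
Step 3: v_d = 1.06e+06 cm/s

1.06e+06


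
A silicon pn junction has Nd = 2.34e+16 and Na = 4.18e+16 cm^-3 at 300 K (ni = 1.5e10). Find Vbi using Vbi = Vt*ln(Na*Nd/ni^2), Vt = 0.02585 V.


Step 1: Compute Na*Nd/ni^2 = 4.18e+16 * 2.34e+16 / (1.5e10)^2 = 4.3472e+12
Step 2: ln(4.3472e+12) = 29.1006
Step 3: Vbi = 0.02585 * 29.1006 = 0.752 V

0.752


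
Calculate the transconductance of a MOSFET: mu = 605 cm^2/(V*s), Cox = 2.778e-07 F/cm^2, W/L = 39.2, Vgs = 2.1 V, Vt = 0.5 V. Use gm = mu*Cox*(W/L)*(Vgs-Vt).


Step 1: Vov = Vgs - Vt = 2.1 - 0.5 = 1.6 V
Step 2: gm = mu * Cox * (W/L) * Vov
Step 3: gm = 605 * 2.778e-07 * 39.2 * 1.6 = 1.05e-02 S

1.05e-02


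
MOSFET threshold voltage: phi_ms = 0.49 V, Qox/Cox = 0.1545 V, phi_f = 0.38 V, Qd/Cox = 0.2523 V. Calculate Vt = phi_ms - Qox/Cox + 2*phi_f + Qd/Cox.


Step 1: Vt = phi_ms - Qox/Cox + 2*phi_f + Qd/Cox
Step 2: Vt = 0.49 - 0.1545 + 2*0.38 + 0.2523
Step 3: Vt = 0.49 - 0.1545 + 0.76 + 0.2523
Step 4: Vt = 1.3478 V

1.3478


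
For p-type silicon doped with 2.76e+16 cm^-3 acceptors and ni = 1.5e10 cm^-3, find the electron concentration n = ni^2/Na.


Step 1: Majority hole concentration p ≈ Na = 2.76e+16 cm^-3
Step 2: n = ni^2 / Na = (1.5e10)^2 / 2.76e+16
Step 3: n = 8.15e+03 cm^-3

8.15e+03


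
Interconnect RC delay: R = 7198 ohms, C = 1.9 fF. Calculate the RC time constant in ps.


Step 1: tau = R * C
Step 2: tau = 7198 * 1.9 fF = 7198 * 1.9e-15 F
Step 3: tau = 1.36762e-11 s = 13.6762 ps

13.6762


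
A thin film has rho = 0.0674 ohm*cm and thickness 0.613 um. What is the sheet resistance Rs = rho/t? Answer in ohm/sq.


Step 1: Convert thickness to cm: t = 0.613 um = 6.1300e-05 cm
Step 2: Rs = rho / t = 0.0674 / 6.1300e-05
Step 3: Rs = 1099.5 ohm/sq

1099.5


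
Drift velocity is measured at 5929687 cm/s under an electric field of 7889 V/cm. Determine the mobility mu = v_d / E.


Step 1: mu = v_d / E
Step 2: mu = 5929687 / 7889
Step 3: mu = 751.64 cm^2/(V*s)

751.64


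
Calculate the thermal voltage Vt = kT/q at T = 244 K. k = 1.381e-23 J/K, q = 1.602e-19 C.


Step 1: kT = 1.381e-23 * 244 = 3.36964e-21 J
Step 2: Vt = kT/q = 3.36964e-21 / 1.602e-19
Step 3: Vt = 0.02103 V

0.02103


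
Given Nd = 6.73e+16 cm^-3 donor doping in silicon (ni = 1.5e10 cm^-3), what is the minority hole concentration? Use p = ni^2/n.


Step 1: Since Nd >> ni, n ≈ Nd = 6.73e+16 cm^-3
Step 2: p = ni^2 / n = (1.5e10)^2 / 6.73e+16
Step 3: p = 2.25e20 / 6.73e+16 = 3.34e+03 cm^-3

3.34e+03


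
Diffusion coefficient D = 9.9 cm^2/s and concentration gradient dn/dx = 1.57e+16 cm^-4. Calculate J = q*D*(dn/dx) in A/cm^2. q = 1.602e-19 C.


Step 1: J = q * D * (dn/dx)
Step 2: J = 1.602e-19 * 9.9 * 1.57e+16
Step 3: J = 2.49e-02 A/cm^2

2.49e-02


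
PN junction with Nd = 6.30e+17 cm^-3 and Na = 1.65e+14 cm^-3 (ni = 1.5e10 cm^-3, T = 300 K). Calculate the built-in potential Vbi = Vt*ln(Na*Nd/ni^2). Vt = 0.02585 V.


Step 1: Compute Na*Nd/ni^2 = 1.65e+14 * 6.30e+17 / (1.5e10)^2 = 4.6200e+11
Step 2: ln(4.6200e+11) = 26.8588
Step 3: Vbi = 0.02585 * 26.8588 = 0.694 V

0.694


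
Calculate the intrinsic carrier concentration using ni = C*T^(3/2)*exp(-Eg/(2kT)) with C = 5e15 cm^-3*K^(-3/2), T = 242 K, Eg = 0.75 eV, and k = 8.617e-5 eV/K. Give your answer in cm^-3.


Step 1: Compute kT = 8.617e-5 * 242 = 0.02085314 eV
Step 2: Exponent = -Eg/(2kT) = -0.75/(2*0.02085314) = -17.98290
Step 3: T^(3/2) = 242^1.5 = 3764.64
Step 4: ni = 5e15 * 3764.64 * exp(-17.98290) = 2.92e+11 cm^-3

2.92e+11


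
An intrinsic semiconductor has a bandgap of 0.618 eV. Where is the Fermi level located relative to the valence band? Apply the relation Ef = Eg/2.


Step 1: For an intrinsic semiconductor, the Fermi level sits at midgap.
Step 2: Ef = Eg / 2 = 0.618 / 2 = 0.309 eV

0.309


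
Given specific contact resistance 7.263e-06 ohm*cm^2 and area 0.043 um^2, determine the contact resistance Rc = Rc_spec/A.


Step 1: Convert area to cm^2: 0.043 um^2 = 4.3000e-10 cm^2
Step 2: Rc = Rc_spec / A = 7.263e-06 / 4.3000e-10
Step 3: Rc = 1.69e+04 ohms

1.69e+04


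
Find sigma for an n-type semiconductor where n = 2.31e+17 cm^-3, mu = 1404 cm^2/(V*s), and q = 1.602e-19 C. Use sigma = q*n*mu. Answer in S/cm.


Step 1: sigma = q * n * mu
Step 2: sigma = 1.602e-19 * 2.31e+17 * 1404
Step 3: sigma = 5.196e+01 S/cm

5.196e+01


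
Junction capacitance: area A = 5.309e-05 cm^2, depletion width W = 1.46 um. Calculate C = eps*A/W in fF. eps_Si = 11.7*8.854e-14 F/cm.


Step 1: eps_Si = 11.7 * 8.854e-14 = 1.035918e-12 F/cm
Step 2: W in cm = 1.46 * 1e-4 = 1.46e-04 cm
Step 3: C = 1.035918e-12 * 5.309e-05 / 1.46e-04 = 3.766910e-13 F
Step 4: C = 376.69 fF

376.69


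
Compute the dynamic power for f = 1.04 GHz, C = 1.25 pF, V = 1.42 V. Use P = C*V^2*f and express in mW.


Step 1: V^2 = 1.42^2 = 2.0164 V^2
Step 2: P = C*V^2*f = 1.25e-12 F * 2.0164 * 1.04e9 Hz
Step 3: P = 2.62132e-03 W
Step 4: P = 2.621 mW

2.621


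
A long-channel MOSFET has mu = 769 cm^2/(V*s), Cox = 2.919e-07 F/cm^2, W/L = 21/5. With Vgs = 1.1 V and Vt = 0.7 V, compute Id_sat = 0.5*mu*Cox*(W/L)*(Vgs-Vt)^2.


Step 1: Overdrive voltage Vov = Vgs - Vt = 1.1 - 0.7 = 0.4 V
Step 2: W/L = 21/5 = 4.2
Step 3: Id = 0.5 * 769 * 2.919e-07 * 4.2 * 0.4^2
Step 4: Id = 7.54e-05 A

7.54e-05


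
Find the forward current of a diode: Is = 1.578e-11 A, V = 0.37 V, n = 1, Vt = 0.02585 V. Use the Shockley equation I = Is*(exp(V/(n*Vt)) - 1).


Step 1: V/(n*Vt) = 0.37/(1*0.02585) = 14.3133
Step 2: exp(14.3133) = 1.6451e+06
Step 3: I = 1.578e-11 * (1.6451e+06 - 1) = 2.60e-05 A

2.60e-05


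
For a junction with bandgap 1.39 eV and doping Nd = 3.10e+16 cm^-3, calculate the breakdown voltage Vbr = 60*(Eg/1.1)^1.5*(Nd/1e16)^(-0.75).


Step 1: Eg/1.1 = 1.39/1.1 = 1.263636
Step 2: (Eg/1.1)^1.5 = 1.263636^1.5 = 1.420473
Step 3: (Nd/1e16)^(-0.75) = (3.1)^(-0.75) = 0.428034
Step 4: Vbr = 60 * 1.420473 * 0.428034 = 36.5 V

36.5


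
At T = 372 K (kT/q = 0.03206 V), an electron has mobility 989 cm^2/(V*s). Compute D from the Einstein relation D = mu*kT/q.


Step 1: D = mu * (kT/q)
Step 2: D = 989 * 0.03206
Step 3: D = 31.71 cm^2/s

31.71


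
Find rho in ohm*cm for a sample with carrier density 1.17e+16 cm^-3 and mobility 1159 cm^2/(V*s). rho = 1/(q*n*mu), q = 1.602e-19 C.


Step 1: sigma = q * n * mu = 1.602e-19 * 1.17e+16 * 1159 = 2.17236e+00 S/cm
Step 2: rho = 1 / sigma = 1 / 2.17236e+00 = 0.4603 ohm*cm

0.4603


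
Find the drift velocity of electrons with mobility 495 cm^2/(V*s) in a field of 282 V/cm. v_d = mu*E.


Step 1: v_d = mu * E
Step 2: v_d = 495 * 282 = 139590
Step 3: v_d = 1.40e+05 cm/s

1.40e+05


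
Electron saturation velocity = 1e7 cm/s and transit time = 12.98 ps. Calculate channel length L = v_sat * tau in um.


Step 1: tau in seconds = 12.98 ps * 1e-12 = 1.2980e-11 s
Step 2: L = v_sat * tau = 1e7 * 1.2980e-11 = 1.2980e-04 cm
Step 3: L in um = 1.2980e-04 * 1e4 = 1.298 um

1.298


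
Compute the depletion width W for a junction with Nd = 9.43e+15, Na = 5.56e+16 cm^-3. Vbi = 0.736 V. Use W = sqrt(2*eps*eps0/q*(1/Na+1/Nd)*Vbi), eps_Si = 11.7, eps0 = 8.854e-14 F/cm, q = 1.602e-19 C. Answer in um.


Step 1: 1/Na + 1/Nd = 1/5.56e+16 + 1/9.43e+15 = 1.24030e-16
Step 2: 2*eps*eps0/q = 2*11.7*8.854e-14/1.602e-19 = 1.293281e+07
Step 3: W^2 = 1.293281e+07 * 1.24030e-16 * 0.736 = 1.18059e-09
Step 4: W = sqrt(1.18059e-09) = 3.436e-05 cm = 0.3436 um

0.3436


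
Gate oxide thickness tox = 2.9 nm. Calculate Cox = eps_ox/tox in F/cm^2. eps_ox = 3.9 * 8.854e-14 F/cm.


Step 1: eps_ox = 3.9 * 8.854e-14 = 3.45306e-13 F/cm
Step 2: tox in cm = 2.9 nm * 1e-7 = 2.9000e-07 cm
Step 3: Cox = 3.45306e-13 / 2.9000e-07 = 1.19e-06 F/cm^2

1.19e-06


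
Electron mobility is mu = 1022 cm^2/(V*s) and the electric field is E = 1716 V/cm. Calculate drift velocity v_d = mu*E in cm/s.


Step 1: v_d = mu * E
Step 2: v_d = 1022 * 1716 = 1753752
Step 3: v_d = 1.75e+06 cm/s

1.75e+06


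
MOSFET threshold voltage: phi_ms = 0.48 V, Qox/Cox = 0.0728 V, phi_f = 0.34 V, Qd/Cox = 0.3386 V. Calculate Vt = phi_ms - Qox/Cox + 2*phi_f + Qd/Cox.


Step 1: Vt = phi_ms - Qox/Cox + 2*phi_f + Qd/Cox
Step 2: Vt = 0.48 - 0.0728 + 2*0.34 + 0.3386
Step 3: Vt = 0.48 - 0.0728 + 0.68 + 0.3386
Step 4: Vt = 1.4258 V

1.4258


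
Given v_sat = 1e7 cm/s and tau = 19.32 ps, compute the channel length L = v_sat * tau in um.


Step 1: tau in seconds = 19.32 ps * 1e-12 = 1.9320e-11 s
Step 2: L = v_sat * tau = 1e7 * 1.9320e-11 = 1.9320e-04 cm
Step 3: L in um = 1.9320e-04 * 1e4 = 1.932 um

1.932


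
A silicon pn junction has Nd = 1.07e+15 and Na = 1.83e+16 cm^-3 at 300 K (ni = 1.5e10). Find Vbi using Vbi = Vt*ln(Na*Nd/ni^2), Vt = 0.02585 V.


Step 1: Compute Na*Nd/ni^2 = 1.83e+16 * 1.07e+15 / (1.5e10)^2 = 8.7027e+10
Step 2: ln(8.7027e+10) = 25.1895
Step 3: Vbi = 0.02585 * 25.1895 = 0.651 V

0.651


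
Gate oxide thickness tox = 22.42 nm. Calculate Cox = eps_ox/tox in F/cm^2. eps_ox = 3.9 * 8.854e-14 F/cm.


Step 1: eps_ox = 3.9 * 8.854e-14 = 3.45306e-13 F/cm
Step 2: tox in cm = 22.42 nm * 1e-7 = 2.2420e-06 cm
Step 3: Cox = 3.45306e-13 / 2.2420e-06 = 1.54e-07 F/cm^2

1.54e-07


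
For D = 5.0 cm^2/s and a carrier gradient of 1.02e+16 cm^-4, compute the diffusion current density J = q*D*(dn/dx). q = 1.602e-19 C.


Step 1: J = q * D * (dn/dx)
Step 2: J = 1.602e-19 * 5.0 * 1.02e+16
Step 3: J = 8.17e-03 A/cm^2

8.17e-03


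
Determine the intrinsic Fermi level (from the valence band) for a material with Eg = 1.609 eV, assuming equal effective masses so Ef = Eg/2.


Step 1: For an intrinsic semiconductor, the Fermi level sits at midgap.
Step 2: Ef = Eg / 2 = 1.609 / 2 = 0.8045 eV

0.8045


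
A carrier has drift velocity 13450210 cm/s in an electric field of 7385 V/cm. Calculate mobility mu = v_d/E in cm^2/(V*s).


Step 1: mu = v_d / E
Step 2: mu = 13450210 / 7385
Step 3: mu = 1821.29 cm^2/(V*s)

1821.29


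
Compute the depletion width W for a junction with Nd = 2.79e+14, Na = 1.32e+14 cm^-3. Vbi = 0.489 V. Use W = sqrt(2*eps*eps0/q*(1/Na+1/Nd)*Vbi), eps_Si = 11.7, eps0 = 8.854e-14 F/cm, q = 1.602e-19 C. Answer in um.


Step 1: 1/Na + 1/Nd = 1/1.32e+14 + 1/2.79e+14 = 1.11600e-14
Step 2: 2*eps*eps0/q = 2*11.7*8.854e-14/1.602e-19 = 1.293281e+07
Step 3: W^2 = 1.293281e+07 * 1.11600e-14 * 0.489 = 7.05774e-08
Step 4: W = sqrt(7.05774e-08) = 2.657e-04 cm = 2.657 um

2.657


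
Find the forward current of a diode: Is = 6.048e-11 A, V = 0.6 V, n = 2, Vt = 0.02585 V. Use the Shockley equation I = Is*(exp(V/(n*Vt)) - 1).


Step 1: V/(n*Vt) = 0.6/(2*0.02585) = 11.6054
Step 2: exp(11.6054) = 1.0969e+05
Step 3: I = 6.048e-11 * (1.0969e+05 - 1) = 6.63e-06 A

6.63e-06


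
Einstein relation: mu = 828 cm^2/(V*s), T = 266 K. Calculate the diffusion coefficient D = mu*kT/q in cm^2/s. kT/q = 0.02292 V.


Step 1: D = mu * (kT/q)
Step 2: D = 828 * 0.02292
Step 3: D = 18.98 cm^2/s

18.98


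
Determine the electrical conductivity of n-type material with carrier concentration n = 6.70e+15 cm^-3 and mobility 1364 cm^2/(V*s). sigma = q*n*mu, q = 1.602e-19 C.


Step 1: sigma = q * n * mu
Step 2: sigma = 1.602e-19 * 6.70e+15 * 1364
Step 3: sigma = 1.464e+00 S/cm

1.464e+00


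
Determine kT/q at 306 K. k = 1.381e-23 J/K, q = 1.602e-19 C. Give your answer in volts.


Step 1: kT = 1.381e-23 * 306 = 4.22586e-21 J
Step 2: Vt = kT/q = 4.22586e-21 / 1.602e-19
Step 3: Vt = 0.02638 V

0.02638


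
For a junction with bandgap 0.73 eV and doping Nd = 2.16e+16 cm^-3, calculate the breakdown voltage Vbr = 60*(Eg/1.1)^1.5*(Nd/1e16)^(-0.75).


Step 1: Eg/1.1 = 0.73/1.1 = 0.663636
Step 2: (Eg/1.1)^1.5 = 0.663636^1.5 = 0.540623
Step 3: (Nd/1e16)^(-0.75) = (2.16)^(-0.75) = 0.561254
Step 4: Vbr = 60 * 0.540623 * 0.561254 = 18.2 V

18.2


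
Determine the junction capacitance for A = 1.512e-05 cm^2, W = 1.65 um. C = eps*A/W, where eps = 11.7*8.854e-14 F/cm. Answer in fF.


Step 1: eps_Si = 11.7 * 8.854e-14 = 1.035918e-12 F/cm
Step 2: W in cm = 1.65 * 1e-4 = 1.65e-04 cm
Step 3: C = 1.035918e-12 * 1.512e-05 / 1.65e-04 = 9.492776e-14 F
Step 4: C = 94.93 fF

94.93


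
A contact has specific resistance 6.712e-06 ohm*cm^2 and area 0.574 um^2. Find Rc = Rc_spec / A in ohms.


Step 1: Convert area to cm^2: 0.574 um^2 = 5.7400e-09 cm^2
Step 2: Rc = Rc_spec / A = 6.712e-06 / 5.7400e-09
Step 3: Rc = 1.17e+03 ohms

1.17e+03


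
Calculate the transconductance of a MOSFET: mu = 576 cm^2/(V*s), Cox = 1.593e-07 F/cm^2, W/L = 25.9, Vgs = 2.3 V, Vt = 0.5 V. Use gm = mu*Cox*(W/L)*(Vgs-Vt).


Step 1: Vov = Vgs - Vt = 2.3 - 0.5 = 1.8 V
Step 2: gm = mu * Cox * (W/L) * Vov
Step 3: gm = 576 * 1.593e-07 * 25.9 * 1.8 = 4.28e-03 S

4.28e-03


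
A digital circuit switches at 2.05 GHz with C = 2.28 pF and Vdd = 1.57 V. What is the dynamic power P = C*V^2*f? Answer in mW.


Step 1: V^2 = 1.57^2 = 2.4649 V^2
Step 2: P = C*V^2*f = 2.28e-12 F * 2.4649 * 2.05e9 Hz
Step 3: P = 1.15209426e-02 W
Step 4: P = 11.521 mW

11.521


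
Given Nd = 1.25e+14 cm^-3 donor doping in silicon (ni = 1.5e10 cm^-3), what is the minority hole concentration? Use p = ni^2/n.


Step 1: Since Nd >> ni, n ≈ Nd = 1.25e+14 cm^-3
Step 2: p = ni^2 / n = (1.5e10)^2 / 1.25e+14
Step 3: p = 2.25e20 / 1.25e+14 = 1.80e+06 cm^-3

1.80e+06


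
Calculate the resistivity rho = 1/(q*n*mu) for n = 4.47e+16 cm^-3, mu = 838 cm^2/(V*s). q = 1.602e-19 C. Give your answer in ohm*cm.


Step 1: sigma = q * n * mu = 1.602e-19 * 4.47e+16 * 838 = 6.00087e+00 S/cm
Step 2: rho = 1 / sigma = 1 / 6.00087e+00 = 0.1666 ohm*cm

0.1666


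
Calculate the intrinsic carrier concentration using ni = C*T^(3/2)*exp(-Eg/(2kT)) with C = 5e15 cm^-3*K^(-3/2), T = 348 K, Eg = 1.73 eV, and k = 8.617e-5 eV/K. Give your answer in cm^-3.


Step 1: Compute kT = 8.617e-5 * 348 = 0.02998716 eV
Step 2: Exponent = -Eg/(2kT) = -1.73/(2*0.02998716) = -28.84568
Step 3: T^(3/2) = 348^1.5 = 6491.86
Step 4: ni = 5e15 * 6491.86 * exp(-28.84568) = 9.63e+06 cm^-3

9.63e+06


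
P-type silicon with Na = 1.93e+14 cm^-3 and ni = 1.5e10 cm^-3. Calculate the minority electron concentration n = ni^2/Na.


Step 1: Majority hole concentration p ≈ Na = 1.93e+14 cm^-3
Step 2: n = ni^2 / Na = (1.5e10)^2 / 1.93e+14
Step 3: n = 1.17e+06 cm^-3

1.17e+06


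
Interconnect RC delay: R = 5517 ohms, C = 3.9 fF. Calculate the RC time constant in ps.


Step 1: tau = R * C
Step 2: tau = 5517 * 3.9 fF = 5517 * 3.9e-15 F
Step 3: tau = 2.15163e-11 s = 21.5163 ps

21.5163


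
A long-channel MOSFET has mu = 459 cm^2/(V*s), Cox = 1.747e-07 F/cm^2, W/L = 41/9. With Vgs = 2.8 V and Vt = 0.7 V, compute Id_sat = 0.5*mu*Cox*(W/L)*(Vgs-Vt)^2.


Step 1: Overdrive voltage Vov = Vgs - Vt = 2.8 - 0.7 = 2.1 V
Step 2: W/L = 41/9 = 4.55556
Step 3: Id = 0.5 * 459 * 1.747e-07 * 4.55556 * 2.1^2
Step 4: Id = 8.05e-04 A

8.05e-04


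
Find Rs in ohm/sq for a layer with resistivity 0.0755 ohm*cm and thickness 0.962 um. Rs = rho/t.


Step 1: Convert thickness to cm: t = 0.962 um = 9.6200e-05 cm
Step 2: Rs = rho / t = 0.0755 / 9.6200e-05
Step 3: Rs = 784.8 ohm/sq

784.8


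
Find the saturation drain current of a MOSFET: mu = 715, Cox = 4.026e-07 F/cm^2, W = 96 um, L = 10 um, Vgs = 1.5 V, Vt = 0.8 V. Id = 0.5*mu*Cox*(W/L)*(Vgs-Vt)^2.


Step 1: Overdrive voltage Vov = Vgs - Vt = 1.5 - 0.8 = 0.7 V
Step 2: W/L = 96/10 = 9.6
Step 3: Id = 0.5 * 715 * 4.026e-07 * 9.6 * 0.7^2
Step 4: Id = 6.77e-04 A

6.77e-04


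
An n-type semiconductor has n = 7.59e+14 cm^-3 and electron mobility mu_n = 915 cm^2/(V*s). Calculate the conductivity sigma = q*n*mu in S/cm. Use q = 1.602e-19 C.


Step 1: sigma = q * n * mu
Step 2: sigma = 1.602e-19 * 7.59e+14 * 915
Step 3: sigma = 1.113e-01 S/cm

1.113e-01


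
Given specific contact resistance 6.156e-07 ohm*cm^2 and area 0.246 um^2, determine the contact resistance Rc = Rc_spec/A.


Step 1: Convert area to cm^2: 0.246 um^2 = 2.4600e-09 cm^2
Step 2: Rc = Rc_spec / A = 6.156e-07 / 2.4600e-09
Step 3: Rc = 2.50e+02 ohms

2.50e+02


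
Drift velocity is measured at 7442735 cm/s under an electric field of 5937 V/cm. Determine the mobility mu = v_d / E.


Step 1: mu = v_d / E
Step 2: mu = 7442735 / 5937
Step 3: mu = 1253.62 cm^2/(V*s)

1253.62


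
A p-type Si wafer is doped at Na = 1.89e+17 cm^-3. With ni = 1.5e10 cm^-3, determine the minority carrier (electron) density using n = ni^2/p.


Step 1: Majority hole concentration p ≈ Na = 1.89e+17 cm^-3
Step 2: n = ni^2 / Na = (1.5e10)^2 / 1.89e+17
Step 3: n = 1.19e+03 cm^-3

1.19e+03


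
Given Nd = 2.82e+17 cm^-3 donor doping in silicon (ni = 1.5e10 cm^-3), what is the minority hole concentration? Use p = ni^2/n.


Step 1: Since Nd >> ni, n ≈ Nd = 2.82e+17 cm^-3
Step 2: p = ni^2 / n = (1.5e10)^2 / 2.82e+17
Step 3: p = 2.25e20 / 2.82e+17 = 7.98e+02 cm^-3

7.98e+02


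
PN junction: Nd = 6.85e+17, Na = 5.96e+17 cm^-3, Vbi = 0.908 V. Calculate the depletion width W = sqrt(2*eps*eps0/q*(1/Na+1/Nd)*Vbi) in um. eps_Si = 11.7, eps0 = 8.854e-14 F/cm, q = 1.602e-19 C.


Step 1: 1/Na + 1/Nd = 1/5.96e+17 + 1/6.85e+17 = 3.13771e-18
Step 2: 2*eps*eps0/q = 2*11.7*8.854e-14/1.602e-19 = 1.293281e+07
Step 3: W^2 = 1.293281e+07 * 3.13771e-18 * 0.908 = 3.68461e-11
Step 4: W = sqrt(3.68461e-11) = 6.070e-06 cm = 0.0607 um

0.0607


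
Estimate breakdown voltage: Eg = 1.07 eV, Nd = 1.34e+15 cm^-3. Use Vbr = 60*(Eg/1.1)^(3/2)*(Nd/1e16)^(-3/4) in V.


Step 1: Eg/1.1 = 1.07/1.1 = 0.972727
Step 2: (Eg/1.1)^1.5 = 0.972727^1.5 = 0.959371
Step 3: (Nd/1e16)^(-0.75) = (0.134)^(-0.75) = 4.515142
Step 4: Vbr = 60 * 0.959371 * 4.515142 = 259.9 V

259.9


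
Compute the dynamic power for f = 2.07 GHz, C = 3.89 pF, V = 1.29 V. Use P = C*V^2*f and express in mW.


Step 1: V^2 = 1.29^2 = 1.6641 V^2
Step 2: P = C*V^2*f = 3.89e-12 F * 1.6641 * 2.07e9 Hz
Step 3: P = 1.339983243e-02 W
Step 4: P = 13.4 mW

13.4


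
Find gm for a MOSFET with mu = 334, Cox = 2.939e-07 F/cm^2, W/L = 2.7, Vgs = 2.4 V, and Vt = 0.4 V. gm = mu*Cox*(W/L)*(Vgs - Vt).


Step 1: Vov = Vgs - Vt = 2.4 - 0.4 = 2.0 V
Step 2: gm = mu * Cox * (W/L) * Vov
Step 3: gm = 334 * 2.939e-07 * 2.7 * 2.0 = 5.30e-04 S

5.30e-04


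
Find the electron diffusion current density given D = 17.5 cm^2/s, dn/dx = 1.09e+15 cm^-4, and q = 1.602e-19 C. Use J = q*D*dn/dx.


Step 1: J = q * D * (dn/dx)
Step 2: J = 1.602e-19 * 17.5 * 1.09e+15
Step 3: J = 3.06e-03 A/cm^2

3.06e-03


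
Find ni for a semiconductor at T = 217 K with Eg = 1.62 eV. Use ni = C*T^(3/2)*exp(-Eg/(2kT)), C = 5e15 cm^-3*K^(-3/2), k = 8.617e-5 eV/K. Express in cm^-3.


Step 1: Compute kT = 8.617e-5 * 217 = 0.01869889 eV
Step 2: Exponent = -Eg/(2kT) = -1.62/(2*0.01869889) = -43.31808
Step 3: T^(3/2) = 217^1.5 = 3196.61
Step 4: ni = 5e15 * 3196.61 * exp(-43.31808) = 2.46e+00 cm^-3

2.46e+00


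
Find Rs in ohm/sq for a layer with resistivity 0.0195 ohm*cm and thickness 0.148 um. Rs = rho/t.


Step 1: Convert thickness to cm: t = 0.148 um = 1.4800e-05 cm
Step 2: Rs = rho / t = 0.0195 / 1.4800e-05
Step 3: Rs = 1317.6 ohm/sq

1317.6


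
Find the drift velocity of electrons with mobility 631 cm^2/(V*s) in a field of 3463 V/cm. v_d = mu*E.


Step 1: v_d = mu * E
Step 2: v_d = 631 * 3463 = 2185153
Step 3: v_d = 2.19e+06 cm/s

2.19e+06


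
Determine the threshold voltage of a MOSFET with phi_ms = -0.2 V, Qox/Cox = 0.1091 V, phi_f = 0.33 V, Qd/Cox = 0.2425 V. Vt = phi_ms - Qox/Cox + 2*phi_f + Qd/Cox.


Step 1: Vt = phi_ms - Qox/Cox + 2*phi_f + Qd/Cox
Step 2: Vt = -0.2 - 0.1091 + 2*0.33 + 0.2425
Step 3: Vt = -0.2 - 0.1091 + 0.66 + 0.2425
Step 4: Vt = 0.5934 V

0.5934


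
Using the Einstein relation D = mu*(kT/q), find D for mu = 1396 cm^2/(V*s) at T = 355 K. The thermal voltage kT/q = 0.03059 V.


Step 1: D = mu * (kT/q)
Step 2: D = 1396 * 0.03059
Step 3: D = 42.7 cm^2/s

42.7


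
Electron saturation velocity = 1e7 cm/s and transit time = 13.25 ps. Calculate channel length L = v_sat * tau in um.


Step 1: tau in seconds = 13.25 ps * 1e-12 = 1.3250e-11 s
Step 2: L = v_sat * tau = 1e7 * 1.3250e-11 = 1.3250e-04 cm
Step 3: L in um = 1.3250e-04 * 1e4 = 1.325 um

1.325


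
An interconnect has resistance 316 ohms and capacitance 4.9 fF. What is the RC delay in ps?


Step 1: tau = R * C
Step 2: tau = 316 * 4.9 fF = 316 * 4.9e-15 F
Step 3: tau = 1.5484e-12 s = 1.5484 ps

1.5484


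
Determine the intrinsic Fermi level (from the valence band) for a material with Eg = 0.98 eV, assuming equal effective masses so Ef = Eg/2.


Step 1: For an intrinsic semiconductor, the Fermi level sits at midgap.
Step 2: Ef = Eg / 2 = 0.98 / 2 = 0.49 eV

0.49


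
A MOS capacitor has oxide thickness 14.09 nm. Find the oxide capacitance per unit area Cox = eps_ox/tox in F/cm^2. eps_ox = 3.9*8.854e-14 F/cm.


Step 1: eps_ox = 3.9 * 8.854e-14 = 3.45306e-13 F/cm
Step 2: tox in cm = 14.09 nm * 1e-7 = 1.4090e-06 cm
Step 3: Cox = 3.45306e-13 / 1.4090e-06 = 2.45e-07 F/cm^2

2.45e-07


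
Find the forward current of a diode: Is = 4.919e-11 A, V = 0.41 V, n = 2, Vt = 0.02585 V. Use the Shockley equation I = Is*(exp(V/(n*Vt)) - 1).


Step 1: V/(n*Vt) = 0.41/(2*0.02585) = 7.9304
Step 2: exp(7.9304) = 2.7805e+03
Step 3: I = 4.919e-11 * (2.7805e+03 - 1) = 1.37e-07 A

1.37e-07


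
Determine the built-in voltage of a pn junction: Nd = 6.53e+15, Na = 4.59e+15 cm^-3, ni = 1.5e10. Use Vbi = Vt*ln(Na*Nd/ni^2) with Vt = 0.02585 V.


Step 1: Compute Na*Nd/ni^2 = 4.59e+15 * 6.53e+15 / (1.5e10)^2 = 1.3321e+11
Step 2: ln(1.3321e+11) = 25.6152
Step 3: Vbi = 0.02585 * 25.6152 = 0.662 V

0.662


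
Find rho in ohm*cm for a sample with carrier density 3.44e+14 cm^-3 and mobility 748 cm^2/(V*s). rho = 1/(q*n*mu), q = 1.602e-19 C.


Step 1: sigma = q * n * mu = 1.602e-19 * 3.44e+14 * 748 = 4.12214e-02 S/cm
Step 2: rho = 1 / sigma = 1 / 4.12214e-02 = 24.26 ohm*cm

24.26


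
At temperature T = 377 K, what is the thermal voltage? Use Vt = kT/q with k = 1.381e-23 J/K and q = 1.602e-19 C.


Step 1: kT = 1.381e-23 * 377 = 5.20637e-21 J
Step 2: Vt = kT/q = 5.20637e-21 / 1.602e-19
Step 3: Vt = 0.0325 V

0.0325


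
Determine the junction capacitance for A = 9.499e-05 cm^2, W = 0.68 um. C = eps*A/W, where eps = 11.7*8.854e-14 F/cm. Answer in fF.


Step 1: eps_Si = 11.7 * 8.854e-14 = 1.035918e-12 F/cm
Step 2: W in cm = 0.68 * 1e-4 = 6.80e-05 cm
Step 3: C = 1.035918e-12 * 9.499e-05 / 6.80e-05 = 1.447086e-12 F
Step 4: C = 1447.09 fF

1447.09


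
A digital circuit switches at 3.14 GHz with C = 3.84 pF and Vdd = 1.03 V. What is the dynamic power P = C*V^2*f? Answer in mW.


Step 1: V^2 = 1.03^2 = 1.0609 V^2
Step 2: P = C*V^2*f = 3.84e-12 F * 1.0609 * 3.14e9 Hz
Step 3: P = 1.279190784e-02 W
Step 4: P = 12.792 mW

12.792


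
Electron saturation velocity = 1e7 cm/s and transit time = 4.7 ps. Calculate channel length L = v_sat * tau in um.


Step 1: tau in seconds = 4.7 ps * 1e-12 = 4.7000e-12 s
Step 2: L = v_sat * tau = 1e7 * 4.7000e-12 = 4.7000e-05 cm
Step 3: L in um = 4.7000e-05 * 1e4 = 0.47 um

0.47


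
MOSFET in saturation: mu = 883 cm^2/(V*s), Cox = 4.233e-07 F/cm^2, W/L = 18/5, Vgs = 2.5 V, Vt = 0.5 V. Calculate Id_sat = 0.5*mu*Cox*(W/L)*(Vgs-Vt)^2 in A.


Step 1: Overdrive voltage Vov = Vgs - Vt = 2.5 - 0.5 = 2.0 V
Step 2: W/L = 18/5 = 3.6
Step 3: Id = 0.5 * 883 * 4.233e-07 * 3.6 * 2.0^2
Step 4: Id = 2.69e-03 A

2.69e-03


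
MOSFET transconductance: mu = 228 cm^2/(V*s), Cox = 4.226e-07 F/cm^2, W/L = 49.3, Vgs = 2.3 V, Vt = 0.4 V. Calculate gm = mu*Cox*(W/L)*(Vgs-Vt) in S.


Step 1: Vov = Vgs - Vt = 2.3 - 0.4 = 1.9 V
Step 2: gm = mu * Cox * (W/L) * Vov
Step 3: gm = 228 * 4.226e-07 * 49.3 * 1.9 = 9.03e-03 S

9.03e-03


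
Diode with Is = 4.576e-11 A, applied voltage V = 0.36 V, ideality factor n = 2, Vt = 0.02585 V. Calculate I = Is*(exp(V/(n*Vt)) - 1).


Step 1: V/(n*Vt) = 0.36/(2*0.02585) = 6.9632
Step 2: exp(6.9632) = 1.0570e+03
Step 3: I = 4.576e-11 * (1.0570e+03 - 1) = 4.83e-08 A

4.83e-08


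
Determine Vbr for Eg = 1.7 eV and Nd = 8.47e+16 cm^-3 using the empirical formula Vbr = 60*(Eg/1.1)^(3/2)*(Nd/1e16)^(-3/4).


Step 1: Eg/1.1 = 1.7/1.1 = 1.545455
Step 2: (Eg/1.1)^1.5 = 1.545455^1.5 = 1.921253
Step 3: (Nd/1e16)^(-0.75) = (8.47)^(-0.75) = 0.201413
Step 4: Vbr = 60 * 1.921253 * 0.201413 = 23.2 V

23.2


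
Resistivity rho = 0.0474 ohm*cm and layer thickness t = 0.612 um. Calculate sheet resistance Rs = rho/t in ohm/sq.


Step 1: Convert thickness to cm: t = 0.612 um = 6.1200e-05 cm
Step 2: Rs = rho / t = 0.0474 / 6.1200e-05
Step 3: Rs = 774.5 ohm/sq

774.5


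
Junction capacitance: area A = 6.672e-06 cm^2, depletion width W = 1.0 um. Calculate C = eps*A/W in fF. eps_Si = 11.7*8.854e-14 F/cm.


Step 1: eps_Si = 11.7 * 8.854e-14 = 1.035918e-12 F/cm
Step 2: W in cm = 1.0 * 1e-4 = 1.00e-04 cm
Step 3: C = 1.035918e-12 * 6.672e-06 / 1.00e-04 = 6.911645e-14 F
Step 4: C = 69.12 fF

69.12


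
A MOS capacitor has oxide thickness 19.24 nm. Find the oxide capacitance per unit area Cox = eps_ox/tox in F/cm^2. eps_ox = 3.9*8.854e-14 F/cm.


Step 1: eps_ox = 3.9 * 8.854e-14 = 3.45306e-13 F/cm
Step 2: tox in cm = 19.24 nm * 1e-7 = 1.9240e-06 cm
Step 3: Cox = 3.45306e-13 / 1.9240e-06 = 1.79e-07 F/cm^2

1.79e-07


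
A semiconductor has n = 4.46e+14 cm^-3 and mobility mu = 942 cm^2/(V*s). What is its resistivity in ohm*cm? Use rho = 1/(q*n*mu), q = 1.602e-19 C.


Step 1: sigma = q * n * mu = 1.602e-19 * 4.46e+14 * 942 = 6.73051e-02 S/cm
Step 2: rho = 1 / sigma = 1 / 6.73051e-02 = 14.86 ohm*cm

14.86


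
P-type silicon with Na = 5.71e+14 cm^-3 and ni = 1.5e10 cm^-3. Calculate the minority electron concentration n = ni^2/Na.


Step 1: Majority hole concentration p ≈ Na = 5.71e+14 cm^-3
Step 2: n = ni^2 / Na = (1.5e10)^2 / 5.71e+14
Step 3: n = 3.94e+05 cm^-3

3.94e+05


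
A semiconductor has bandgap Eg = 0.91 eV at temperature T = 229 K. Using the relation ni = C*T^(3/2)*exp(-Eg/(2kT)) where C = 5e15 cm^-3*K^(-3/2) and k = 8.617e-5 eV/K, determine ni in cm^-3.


Step 1: Compute kT = 8.617e-5 * 229 = 0.01973293 eV
Step 2: Exponent = -Eg/(2kT) = -0.91/(2*0.01973293) = -23.05790
Step 3: T^(3/2) = 229^1.5 = 3465.40
Step 4: ni = 5e15 * 3465.40 * exp(-23.05790) = 1.68e+09 cm^-3

1.68e+09


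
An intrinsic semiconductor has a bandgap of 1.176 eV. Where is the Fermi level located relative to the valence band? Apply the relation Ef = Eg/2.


Step 1: For an intrinsic semiconductor, the Fermi level sits at midgap.
Step 2: Ef = Eg / 2 = 1.176 / 2 = 0.588 eV

0.588


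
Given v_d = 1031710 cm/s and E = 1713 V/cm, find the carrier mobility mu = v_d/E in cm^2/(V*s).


Step 1: mu = v_d / E
Step 2: mu = 1031710 / 1713
Step 3: mu = 602.28 cm^2/(V*s)

602.28


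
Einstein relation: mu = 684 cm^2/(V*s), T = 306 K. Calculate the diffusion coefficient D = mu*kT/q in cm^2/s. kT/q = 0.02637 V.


Step 1: D = mu * (kT/q)
Step 2: D = 684 * 0.02637
Step 3: D = 18.04 cm^2/s

18.04


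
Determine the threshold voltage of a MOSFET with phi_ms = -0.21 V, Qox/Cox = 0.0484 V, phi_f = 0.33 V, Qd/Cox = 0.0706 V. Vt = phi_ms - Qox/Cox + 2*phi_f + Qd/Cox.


Step 1: Vt = phi_ms - Qox/Cox + 2*phi_f + Qd/Cox
Step 2: Vt = -0.21 - 0.0484 + 2*0.33 + 0.0706
Step 3: Vt = -0.21 - 0.0484 + 0.66 + 0.0706
Step 4: Vt = 0.4722 V

0.4722


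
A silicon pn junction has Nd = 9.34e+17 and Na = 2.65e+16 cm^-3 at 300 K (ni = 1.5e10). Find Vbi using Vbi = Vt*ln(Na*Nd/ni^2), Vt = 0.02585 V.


Step 1: Compute Na*Nd/ni^2 = 2.65e+16 * 9.34e+17 / (1.5e10)^2 = 1.1000e+14
Step 2: ln(1.1000e+14) = 32.3315
Step 3: Vbi = 0.02585 * 32.3315 = 0.836 V

0.836


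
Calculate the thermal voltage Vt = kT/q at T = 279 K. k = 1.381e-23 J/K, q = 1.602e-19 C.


Step 1: kT = 1.381e-23 * 279 = 3.85299e-21 J
Step 2: Vt = kT/q = 3.85299e-21 / 1.602e-19
Step 3: Vt = 0.02405 V

0.02405


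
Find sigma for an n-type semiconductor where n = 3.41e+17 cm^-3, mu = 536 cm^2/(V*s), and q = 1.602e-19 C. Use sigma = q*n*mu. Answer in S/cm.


Step 1: sigma = q * n * mu
Step 2: sigma = 1.602e-19 * 3.41e+17 * 536
Step 3: sigma = 2.928e+01 S/cm

2.928e+01


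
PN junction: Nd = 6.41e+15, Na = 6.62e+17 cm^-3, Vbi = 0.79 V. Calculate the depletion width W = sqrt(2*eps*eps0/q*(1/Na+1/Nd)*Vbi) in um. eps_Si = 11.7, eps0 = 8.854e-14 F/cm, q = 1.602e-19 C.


Step 1: 1/Na + 1/Nd = 1/6.62e+17 + 1/6.41e+15 = 1.57517e-16
Step 2: 2*eps*eps0/q = 2*11.7*8.854e-14/1.602e-19 = 1.293281e+07
Step 3: W^2 = 1.293281e+07 * 1.57517e-16 * 0.79 = 1.60934e-09
Step 4: W = sqrt(1.60934e-09) = 4.012e-05 cm = 0.4012 um

0.4012


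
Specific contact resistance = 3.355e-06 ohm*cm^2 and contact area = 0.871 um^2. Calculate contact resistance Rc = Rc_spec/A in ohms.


Step 1: Convert area to cm^2: 0.871 um^2 = 8.7100e-09 cm^2
Step 2: Rc = Rc_spec / A = 3.355e-06 / 8.7100e-09
Step 3: Rc = 3.85e+02 ohms

3.85e+02


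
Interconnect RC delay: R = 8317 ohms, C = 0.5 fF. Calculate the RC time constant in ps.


Step 1: tau = R * C
Step 2: tau = 8317 * 0.5 fF = 8317 * 5.0e-16 F
Step 3: tau = 4.1585e-12 s = 4.1585 ps

4.1585


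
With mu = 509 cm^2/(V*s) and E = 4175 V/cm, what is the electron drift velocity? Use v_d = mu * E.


Step 1: v_d = mu * E
Step 2: v_d = 509 * 4175 = 2125075
Step 3: v_d = 2.13e+06 cm/s

2.13e+06


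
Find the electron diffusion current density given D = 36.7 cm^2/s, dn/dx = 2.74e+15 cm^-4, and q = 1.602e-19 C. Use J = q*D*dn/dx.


Step 1: J = q * D * (dn/dx)
Step 2: J = 1.602e-19 * 36.7 * 2.74e+15
Step 3: J = 1.61e-02 A/cm^2

1.61e-02


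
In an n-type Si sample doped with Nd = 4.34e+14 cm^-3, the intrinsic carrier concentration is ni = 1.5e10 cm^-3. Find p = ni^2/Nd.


Step 1: Since Nd >> ni, n ≈ Nd = 4.34e+14 cm^-3
Step 2: p = ni^2 / n = (1.5e10)^2 / 4.34e+14
Step 3: p = 2.25e20 / 4.34e+14 = 5.18e+05 cm^-3

5.18e+05


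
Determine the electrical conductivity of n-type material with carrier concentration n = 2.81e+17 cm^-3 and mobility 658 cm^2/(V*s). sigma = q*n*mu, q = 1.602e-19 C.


Step 1: sigma = q * n * mu
Step 2: sigma = 1.602e-19 * 2.81e+17 * 658
Step 3: sigma = 2.962e+01 S/cm

2.962e+01


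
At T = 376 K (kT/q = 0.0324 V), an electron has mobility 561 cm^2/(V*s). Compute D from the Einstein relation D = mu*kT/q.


Step 1: D = mu * (kT/q)
Step 2: D = 561 * 0.0324
Step 3: D = 18.18 cm^2/s

18.18


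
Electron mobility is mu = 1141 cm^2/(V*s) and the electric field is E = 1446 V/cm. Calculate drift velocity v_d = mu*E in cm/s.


Step 1: v_d = mu * E
Step 2: v_d = 1141 * 1446 = 1649886
Step 3: v_d = 1.65e+06 cm/s

1.65e+06


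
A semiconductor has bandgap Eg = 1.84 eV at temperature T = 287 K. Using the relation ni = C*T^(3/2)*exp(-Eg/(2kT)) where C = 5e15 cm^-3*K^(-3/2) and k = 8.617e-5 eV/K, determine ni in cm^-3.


Step 1: Compute kT = 8.617e-5 * 287 = 0.02473079 eV
Step 2: Exponent = -Eg/(2kT) = -1.84/(2*0.02473079) = -37.20059
Step 3: T^(3/2) = 287^1.5 = 4862.09
Step 4: ni = 5e15 * 4862.09 * exp(-37.20059) = 1.70e+03 cm^-3

1.70e+03


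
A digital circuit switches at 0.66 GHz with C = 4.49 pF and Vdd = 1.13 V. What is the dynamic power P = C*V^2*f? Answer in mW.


Step 1: V^2 = 1.13^2 = 1.2769 V^2
Step 2: P = C*V^2*f = 4.49e-12 F * 1.2769 * 0.66e9 Hz
Step 3: P = 3.78396546e-03 W
Step 4: P = 3.784 mW

3.784


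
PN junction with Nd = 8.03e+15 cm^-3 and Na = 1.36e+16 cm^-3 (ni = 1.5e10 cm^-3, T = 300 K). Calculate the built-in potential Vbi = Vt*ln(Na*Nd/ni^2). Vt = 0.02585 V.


Step 1: Compute Na*Nd/ni^2 = 1.36e+16 * 8.03e+15 / (1.5e10)^2 = 4.8537e+11
Step 2: ln(4.8537e+11) = 26.9082
Step 3: Vbi = 0.02585 * 26.9082 = 0.696 V

0.696


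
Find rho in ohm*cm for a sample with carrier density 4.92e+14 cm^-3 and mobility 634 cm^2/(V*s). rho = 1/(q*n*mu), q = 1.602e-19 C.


Step 1: sigma = q * n * mu = 1.602e-19 * 4.92e+14 * 634 = 4.99709e-02 S/cm
Step 2: rho = 1 / sigma = 1 / 4.99709e-02 = 20.01 ohm*cm

20.01


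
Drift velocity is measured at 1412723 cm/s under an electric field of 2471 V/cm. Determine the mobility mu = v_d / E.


Step 1: mu = v_d / E
Step 2: mu = 1412723 / 2471
Step 3: mu = 571.72 cm^2/(V*s)

571.72


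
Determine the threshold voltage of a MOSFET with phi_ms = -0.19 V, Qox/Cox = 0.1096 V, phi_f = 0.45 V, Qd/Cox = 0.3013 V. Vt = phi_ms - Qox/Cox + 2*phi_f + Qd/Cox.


Step 1: Vt = phi_ms - Qox/Cox + 2*phi_f + Qd/Cox
Step 2: Vt = -0.19 - 0.1096 + 2*0.45 + 0.3013
Step 3: Vt = -0.19 - 0.1096 + 0.9 + 0.3013
Step 4: Vt = 0.9017 V

0.9017


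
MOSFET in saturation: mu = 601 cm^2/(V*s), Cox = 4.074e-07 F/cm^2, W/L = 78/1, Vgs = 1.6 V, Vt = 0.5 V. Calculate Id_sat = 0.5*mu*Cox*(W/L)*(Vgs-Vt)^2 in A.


Step 1: Overdrive voltage Vov = Vgs - Vt = 1.6 - 0.5 = 1.1 V
Step 2: W/L = 78/1 = 78
Step 3: Id = 0.5 * 601 * 4.074e-07 * 78 * 1.1^2
Step 4: Id = 1.16e-02 A

1.16e-02


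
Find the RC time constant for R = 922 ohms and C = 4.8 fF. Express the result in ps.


Step 1: tau = R * C
Step 2: tau = 922 * 4.8 fF = 922 * 4.8e-15 F
Step 3: tau = 4.4256e-12 s = 4.4256 ps

4.4256
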